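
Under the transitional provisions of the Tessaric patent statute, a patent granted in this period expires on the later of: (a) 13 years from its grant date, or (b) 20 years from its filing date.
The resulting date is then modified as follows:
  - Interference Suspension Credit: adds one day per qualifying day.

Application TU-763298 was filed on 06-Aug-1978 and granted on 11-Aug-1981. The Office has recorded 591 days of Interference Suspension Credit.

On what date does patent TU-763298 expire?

2000-03-19

(a) grant + 13 years → 11 August 1994.
(b) filing + 20 years → 6 August 1998.
Later of the two: 6 August 1998.
Interference Suspension Credit: +591 days → 19 March 2000.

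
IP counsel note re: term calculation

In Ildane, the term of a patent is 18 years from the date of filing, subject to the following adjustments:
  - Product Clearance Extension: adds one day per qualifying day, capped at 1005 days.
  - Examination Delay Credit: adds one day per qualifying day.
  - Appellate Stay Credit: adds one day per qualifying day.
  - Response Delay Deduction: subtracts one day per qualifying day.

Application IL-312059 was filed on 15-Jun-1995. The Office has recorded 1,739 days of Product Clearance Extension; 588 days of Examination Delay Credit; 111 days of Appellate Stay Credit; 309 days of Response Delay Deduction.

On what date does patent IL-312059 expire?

Base term: filing date + 18 years → 15 June 2013.
Product Clearance Extension: 1739 days claimed exceeds the 1005-day cap, so +1005 days → 16 March 2016.
Examination Delay Credit: +588 days → 25 October 2017.
Appellate Stay Credit: +111 days → 13 February 2018.
Response Delay Deduction: −309 days → 10 April 2017.

2017-04-10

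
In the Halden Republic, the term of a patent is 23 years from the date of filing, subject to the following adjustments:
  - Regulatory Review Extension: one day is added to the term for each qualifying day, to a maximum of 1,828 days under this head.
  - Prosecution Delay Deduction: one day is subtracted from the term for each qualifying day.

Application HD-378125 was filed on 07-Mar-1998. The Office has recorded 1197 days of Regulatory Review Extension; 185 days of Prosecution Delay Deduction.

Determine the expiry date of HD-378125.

Base term: filing date + 23 years → 7 March 2021.
Regulatory Review Extension: 1197 days (within the 1828-day cap) → +1197 days → 16 June 2024.
Prosecution Delay Deduction: −185 days → 14 December 2023.

2023-12-14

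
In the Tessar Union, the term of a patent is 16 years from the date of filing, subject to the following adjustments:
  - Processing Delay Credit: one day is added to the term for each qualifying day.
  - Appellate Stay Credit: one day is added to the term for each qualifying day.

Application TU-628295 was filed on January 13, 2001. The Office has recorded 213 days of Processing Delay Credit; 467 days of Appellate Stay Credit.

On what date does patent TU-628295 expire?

2018-11-24

Base term: filing date + 16 years → 13 January 2017.
Processing Delay Credit: +213 days → 14 August 2017.
Appellate Stay Credit: +467 days → 24 November 2018.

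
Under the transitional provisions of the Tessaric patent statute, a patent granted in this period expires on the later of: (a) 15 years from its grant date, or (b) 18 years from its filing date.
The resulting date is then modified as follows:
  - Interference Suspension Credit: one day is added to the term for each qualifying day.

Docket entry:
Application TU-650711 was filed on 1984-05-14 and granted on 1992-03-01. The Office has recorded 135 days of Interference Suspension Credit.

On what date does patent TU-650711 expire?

(a) grant + 15 years → 1 March 2007.
(b) filing + 18 years → 14 May 2002.
Later of the two: 1 March 2007.
Interference Suspension Credit: +135 days → 14 July 2007.

July 14, 2007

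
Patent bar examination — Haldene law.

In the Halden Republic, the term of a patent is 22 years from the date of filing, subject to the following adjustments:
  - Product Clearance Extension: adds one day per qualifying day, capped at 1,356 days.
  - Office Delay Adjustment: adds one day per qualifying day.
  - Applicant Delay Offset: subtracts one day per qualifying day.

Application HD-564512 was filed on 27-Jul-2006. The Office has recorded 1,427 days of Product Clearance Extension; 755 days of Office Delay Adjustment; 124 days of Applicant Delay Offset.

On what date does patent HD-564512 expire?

Base term: filing date + 22 years → 27 July 2028.
Product Clearance Extension: 1427 days claimed exceeds the 1356-day cap, so +1356 days → 13 April 2032.
Office Delay Adjustment: +755 days → 8 May 2034.
Applicant Delay Offset: −124 days → 4 January 2034.

2034-01-04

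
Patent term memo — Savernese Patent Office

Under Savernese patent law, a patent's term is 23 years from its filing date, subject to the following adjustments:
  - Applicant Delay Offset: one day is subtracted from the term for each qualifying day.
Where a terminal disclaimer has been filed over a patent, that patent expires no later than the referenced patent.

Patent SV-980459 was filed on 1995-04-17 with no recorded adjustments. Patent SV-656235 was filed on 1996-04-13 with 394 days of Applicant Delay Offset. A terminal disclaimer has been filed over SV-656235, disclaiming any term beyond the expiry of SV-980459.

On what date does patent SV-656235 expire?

Natural term of SV-656235:
  Base: filing + 23 years → 13 April 2019.
  Applicant Delay Offset: −394 days → 15 March 2018.
Expiry of referenced patent SV-980459:
  Base: filing + 23 years → 17 April 2018.
Terminal disclaimer: SV-656235 expires on the earlier of 15 March 2018 and 17 April 2018.

2018-03-15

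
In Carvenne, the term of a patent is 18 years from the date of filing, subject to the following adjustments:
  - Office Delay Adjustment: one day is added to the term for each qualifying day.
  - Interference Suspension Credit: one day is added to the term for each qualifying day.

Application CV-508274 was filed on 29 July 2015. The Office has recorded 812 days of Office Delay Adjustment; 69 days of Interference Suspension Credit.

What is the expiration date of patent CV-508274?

December 27, 2035

Base term: filing date + 18 years → 29 July 2033.
Office Delay Adjustment: +812 days → 19 October 2035.
Interference Suspension Credit: +69 days → 27 December 2035.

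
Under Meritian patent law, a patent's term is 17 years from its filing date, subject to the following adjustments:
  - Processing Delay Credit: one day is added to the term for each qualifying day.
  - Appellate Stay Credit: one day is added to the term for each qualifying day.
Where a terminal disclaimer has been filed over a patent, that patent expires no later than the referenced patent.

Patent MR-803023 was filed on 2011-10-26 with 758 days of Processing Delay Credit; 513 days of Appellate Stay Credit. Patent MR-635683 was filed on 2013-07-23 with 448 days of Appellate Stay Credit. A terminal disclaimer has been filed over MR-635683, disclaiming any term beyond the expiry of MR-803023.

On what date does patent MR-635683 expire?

Natural term of MR-635683:
  Base: filing + 17 years → 23 July 2030.
  Appellate Stay Credit: +448 days → 14 October 2031.
Expiry of referenced patent MR-803023:
  Base: filing + 17 years → 26 October 2028.
  Processing Delay Credit: +758 days → 23 November 2030.
  Appellate Stay Credit: +513 days → 19 April 2032.
Terminal disclaimer: MR-635683 expires on the earlier of 14 October 2031 and 19 April 2032.

2031-10-14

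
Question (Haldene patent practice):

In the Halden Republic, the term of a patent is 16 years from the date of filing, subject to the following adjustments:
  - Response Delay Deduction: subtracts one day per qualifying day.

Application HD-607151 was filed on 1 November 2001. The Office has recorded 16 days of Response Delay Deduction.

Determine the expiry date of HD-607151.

October 16, 2017

Base term: filing date + 16 years → 1 November 2017.
Response Delay Deduction: −16 days → 16 October 2017.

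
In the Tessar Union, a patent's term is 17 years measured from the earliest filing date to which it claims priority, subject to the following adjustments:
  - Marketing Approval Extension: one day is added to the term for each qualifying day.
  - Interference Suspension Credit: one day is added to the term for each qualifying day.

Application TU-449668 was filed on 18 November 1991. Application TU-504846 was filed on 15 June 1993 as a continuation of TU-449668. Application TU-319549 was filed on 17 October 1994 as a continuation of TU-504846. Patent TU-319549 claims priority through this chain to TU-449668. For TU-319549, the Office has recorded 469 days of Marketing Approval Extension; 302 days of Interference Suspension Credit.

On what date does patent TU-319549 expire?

Earliest priority filing: 18 November 1991.
Base term: 18 November 1991 + 17 years → 18 November 2008.
Marketing Approval Extension: +469 days → 2 March 2010.
Interference Suspension Credit: +302 days → 29 December 2010.

2010-12-29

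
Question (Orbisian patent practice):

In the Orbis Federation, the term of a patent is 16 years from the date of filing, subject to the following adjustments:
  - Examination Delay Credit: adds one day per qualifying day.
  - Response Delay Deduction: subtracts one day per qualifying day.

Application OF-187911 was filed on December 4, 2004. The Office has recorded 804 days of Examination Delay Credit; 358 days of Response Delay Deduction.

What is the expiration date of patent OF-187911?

2022-02-23

Base term: filing date + 16 years → 4 December 2020.
Examination Delay Credit: +804 days → 16 February 2023.
Response Delay Deduction: −358 days → 23 February 2022.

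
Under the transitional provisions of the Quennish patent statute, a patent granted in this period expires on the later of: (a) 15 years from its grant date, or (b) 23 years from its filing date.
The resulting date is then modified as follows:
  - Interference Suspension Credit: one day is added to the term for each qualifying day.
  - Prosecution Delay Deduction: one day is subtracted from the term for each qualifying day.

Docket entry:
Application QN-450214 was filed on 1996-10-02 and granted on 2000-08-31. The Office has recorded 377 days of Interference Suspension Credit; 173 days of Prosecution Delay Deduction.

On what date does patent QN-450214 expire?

(a) grant + 15 years → 31 August 2015.
(b) filing + 23 years → 2 October 2019.
Later of the two: 2 October 2019.
Interference Suspension Credit: +377 days → 13 October 2020.
Prosecution Delay Deduction: −173 days → 23 April 2020.

April 23, 2020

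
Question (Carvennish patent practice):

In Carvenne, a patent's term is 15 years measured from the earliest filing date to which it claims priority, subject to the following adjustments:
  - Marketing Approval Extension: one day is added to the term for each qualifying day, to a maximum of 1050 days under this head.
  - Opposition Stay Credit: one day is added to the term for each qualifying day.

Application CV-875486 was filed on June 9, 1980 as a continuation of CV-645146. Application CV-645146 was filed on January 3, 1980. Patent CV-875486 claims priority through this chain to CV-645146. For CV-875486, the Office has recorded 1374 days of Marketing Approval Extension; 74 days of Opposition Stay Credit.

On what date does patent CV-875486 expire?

Earliest priority filing: 3 January 1980.
Base term: 3 January 1980 + 15 years → 3 January 1995.
Marketing Approval Extension: 1374 days claimed exceeds the 1050-day cap, so +1050 days → 18 November 1997.
Opposition Stay Credit: +74 days → 31 January 1998.

January 31, 1998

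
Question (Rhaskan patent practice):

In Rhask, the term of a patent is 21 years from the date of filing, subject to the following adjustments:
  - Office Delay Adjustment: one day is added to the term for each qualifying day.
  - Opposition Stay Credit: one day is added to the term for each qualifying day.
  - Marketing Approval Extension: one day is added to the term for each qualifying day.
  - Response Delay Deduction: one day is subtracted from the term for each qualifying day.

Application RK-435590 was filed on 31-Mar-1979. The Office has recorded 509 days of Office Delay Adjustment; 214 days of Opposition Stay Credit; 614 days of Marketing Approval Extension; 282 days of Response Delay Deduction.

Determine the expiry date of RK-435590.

2003-02-19

Base term: filing date + 21 years → 31 March 2000.
Office Delay Adjustment: +509 days → 22 August 2001.
Opposition Stay Credit: +214 days → 24 March 2002.
Marketing Approval Extension: +614 days → 28 November 2003.
Response Delay Deduction: −282 days → 19 February 2003.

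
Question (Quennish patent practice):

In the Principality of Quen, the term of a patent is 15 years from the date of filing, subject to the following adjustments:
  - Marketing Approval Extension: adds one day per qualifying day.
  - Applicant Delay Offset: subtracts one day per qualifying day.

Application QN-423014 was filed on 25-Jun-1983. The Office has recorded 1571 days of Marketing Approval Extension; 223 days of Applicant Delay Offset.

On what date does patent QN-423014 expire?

March 4, 2002

Base term: filing date + 15 years → 25 June 1998.
Marketing Approval Extension: +1571 days → 13 October 2002.
Applicant Delay Offset: −223 days → 4 March 2002.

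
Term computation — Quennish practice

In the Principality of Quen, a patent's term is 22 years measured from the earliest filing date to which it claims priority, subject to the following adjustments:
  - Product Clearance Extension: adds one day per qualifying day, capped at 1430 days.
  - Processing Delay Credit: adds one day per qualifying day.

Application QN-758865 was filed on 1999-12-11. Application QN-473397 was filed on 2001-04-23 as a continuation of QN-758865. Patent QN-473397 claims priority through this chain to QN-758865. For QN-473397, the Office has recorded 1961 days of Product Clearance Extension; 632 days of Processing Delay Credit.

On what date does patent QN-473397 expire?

Earliest priority filing: 11 December 1999.
Base term: 11 December 1999 + 22 years → 11 December 2021.
Product Clearance Extension: 1961 days claimed exceeds the 1430-day cap, so +1430 days → 10 November 2025.
Processing Delay Credit: +632 days → 4 August 2027.

2027-08-04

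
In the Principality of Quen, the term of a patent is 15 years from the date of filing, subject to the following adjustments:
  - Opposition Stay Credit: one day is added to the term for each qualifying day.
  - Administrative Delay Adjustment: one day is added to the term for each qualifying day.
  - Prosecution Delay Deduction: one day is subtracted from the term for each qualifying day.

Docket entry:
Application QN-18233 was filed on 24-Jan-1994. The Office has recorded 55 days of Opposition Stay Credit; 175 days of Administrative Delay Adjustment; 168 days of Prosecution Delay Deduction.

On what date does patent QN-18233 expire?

March 27, 2009

Base term: filing date + 15 years → 24 January 2009.
Opposition Stay Credit: +55 days → 20 March 2009.
Administrative Delay Adjustment: +175 days → 11 September 2009.
Prosecution Delay Deduction: −168 days → 27 March 2009.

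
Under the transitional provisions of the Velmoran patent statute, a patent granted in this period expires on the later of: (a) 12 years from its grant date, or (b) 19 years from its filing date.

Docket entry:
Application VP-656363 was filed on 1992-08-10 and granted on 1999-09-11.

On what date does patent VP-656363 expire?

September 11, 2011

(a) grant + 12 years → 11 September 2011.
(b) filing + 19 years → 10 August 2011.
Later of the two: 11 September 2011.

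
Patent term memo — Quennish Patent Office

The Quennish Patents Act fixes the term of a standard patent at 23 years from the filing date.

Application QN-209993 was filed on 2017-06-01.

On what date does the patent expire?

2040-06-01

Filing date + 23 years → 1 June 2040.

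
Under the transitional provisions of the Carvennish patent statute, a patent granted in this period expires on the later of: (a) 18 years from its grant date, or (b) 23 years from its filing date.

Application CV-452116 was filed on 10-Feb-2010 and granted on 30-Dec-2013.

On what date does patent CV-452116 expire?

(a) grant + 18 years → 30 December 2031.
(b) filing + 23 years → 10 February 2033.
Later of the two: 10 February 2033.

2033-02-10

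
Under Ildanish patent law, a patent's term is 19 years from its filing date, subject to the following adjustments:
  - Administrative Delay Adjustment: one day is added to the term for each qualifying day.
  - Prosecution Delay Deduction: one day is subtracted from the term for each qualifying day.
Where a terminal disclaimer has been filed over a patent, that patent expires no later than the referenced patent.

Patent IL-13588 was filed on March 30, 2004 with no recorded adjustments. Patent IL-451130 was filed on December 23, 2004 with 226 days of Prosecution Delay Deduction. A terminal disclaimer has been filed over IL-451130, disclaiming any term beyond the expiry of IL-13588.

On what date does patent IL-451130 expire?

Natural term of IL-451130:
  Base: filing + 19 years → 23 December 2023.
  Prosecution Delay Deduction: −226 days → 11 May 2023.
Expiry of referenced patent IL-13588:
  Base: filing + 19 years → 30 March 2023.
Terminal disclaimer: IL-451130 expires on the earlier of 11 May 2023 and 30 March 2023.

March 30, 2023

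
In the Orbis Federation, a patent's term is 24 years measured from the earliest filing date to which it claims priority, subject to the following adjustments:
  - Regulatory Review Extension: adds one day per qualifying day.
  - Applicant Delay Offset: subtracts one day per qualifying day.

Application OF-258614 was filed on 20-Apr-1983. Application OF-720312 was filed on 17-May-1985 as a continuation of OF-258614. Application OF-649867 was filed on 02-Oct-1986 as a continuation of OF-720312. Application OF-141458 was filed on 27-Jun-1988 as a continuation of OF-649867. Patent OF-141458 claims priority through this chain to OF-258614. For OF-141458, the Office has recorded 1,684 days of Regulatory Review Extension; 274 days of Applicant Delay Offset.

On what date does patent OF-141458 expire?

2011-02-28

Earliest priority filing: 20 April 1983.
Base term: 20 April 1983 + 24 years → 20 April 2007.
Regulatory Review Extension: +1684 days → 29 November 2011.
Applicant Delay Offset: −274 days → 28 February 2011.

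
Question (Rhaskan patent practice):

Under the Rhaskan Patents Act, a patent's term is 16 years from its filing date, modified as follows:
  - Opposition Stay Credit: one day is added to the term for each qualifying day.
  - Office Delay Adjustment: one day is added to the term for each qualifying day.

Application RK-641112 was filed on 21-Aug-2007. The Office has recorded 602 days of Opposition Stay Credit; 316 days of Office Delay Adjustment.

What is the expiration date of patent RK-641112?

February 24, 2026

Base term: filing date + 16 years → 21 August 2023.
Opposition Stay Credit: +602 days → 14 April 2025.
Office Delay Adjustment: +316 days → 24 February 2026.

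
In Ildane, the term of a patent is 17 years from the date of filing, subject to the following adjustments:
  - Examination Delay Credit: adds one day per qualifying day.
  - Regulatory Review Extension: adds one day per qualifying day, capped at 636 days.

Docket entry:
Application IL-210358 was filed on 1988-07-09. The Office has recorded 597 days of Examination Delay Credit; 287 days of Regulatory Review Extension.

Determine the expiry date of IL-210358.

Base term: filing date + 17 years → 9 July 2005.
Examination Delay Credit: +597 days → 26 February 2007.
Regulatory Review Extension: 287 days (within the 636-day cap) → +287 days → 10 December 2007.

2007-12-10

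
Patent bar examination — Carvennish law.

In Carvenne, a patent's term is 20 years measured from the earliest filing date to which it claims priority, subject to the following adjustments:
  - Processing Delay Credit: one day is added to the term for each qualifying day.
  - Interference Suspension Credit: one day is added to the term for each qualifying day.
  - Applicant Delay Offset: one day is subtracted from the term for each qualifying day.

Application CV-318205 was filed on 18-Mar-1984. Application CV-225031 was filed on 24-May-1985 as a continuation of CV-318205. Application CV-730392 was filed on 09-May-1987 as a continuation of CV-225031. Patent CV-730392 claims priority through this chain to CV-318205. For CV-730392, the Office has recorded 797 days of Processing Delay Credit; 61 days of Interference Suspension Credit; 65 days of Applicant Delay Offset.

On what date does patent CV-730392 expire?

Earliest priority filing: 18 March 1984.
Base term: 18 March 1984 + 20 years → 18 March 2004.
Processing Delay Credit: +797 days → 24 May 2006.
Interference Suspension Credit: +61 days → 24 July 2006.
Applicant Delay Offset: −65 days → 20 May 2006.

May 20, 2006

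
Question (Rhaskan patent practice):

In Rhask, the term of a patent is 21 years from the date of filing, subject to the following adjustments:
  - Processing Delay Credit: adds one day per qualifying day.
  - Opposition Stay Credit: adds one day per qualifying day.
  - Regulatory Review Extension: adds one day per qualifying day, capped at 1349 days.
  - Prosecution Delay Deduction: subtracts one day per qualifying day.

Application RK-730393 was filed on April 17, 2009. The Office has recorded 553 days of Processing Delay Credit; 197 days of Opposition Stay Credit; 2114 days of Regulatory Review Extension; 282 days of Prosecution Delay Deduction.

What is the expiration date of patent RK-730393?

April 8, 2035

Base term: filing date + 21 years → 17 April 2030.
Processing Delay Credit: +553 days → 22 October 2031.
Opposition Stay Credit: +197 days → 6 May 2032.
Regulatory Review Extension: 2114 days claimed exceeds the 1349-day cap, so +1349 days → 15 January 2036.
Prosecution Delay Deduction: −282 days → 8 April 2035.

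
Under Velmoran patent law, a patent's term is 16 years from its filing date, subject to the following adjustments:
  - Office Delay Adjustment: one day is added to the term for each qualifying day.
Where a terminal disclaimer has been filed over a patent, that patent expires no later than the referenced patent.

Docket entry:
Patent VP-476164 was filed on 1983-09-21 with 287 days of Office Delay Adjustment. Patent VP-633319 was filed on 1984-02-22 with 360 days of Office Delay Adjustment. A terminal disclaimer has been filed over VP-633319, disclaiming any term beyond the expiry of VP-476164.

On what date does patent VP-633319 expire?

July 4, 2000

Natural term of VP-633319:
  Base: filing + 16 years → 22 February 2000.
  Office Delay Adjustment: +360 days → 16 February 2001.
Expiry of referenced patent VP-476164:
  Base: filing + 16 years → 21 September 1999.
  Office Delay Adjustment: +287 days → 4 July 2000.
Terminal disclaimer: VP-633319 expires on the earlier of 16 February 2001 and 4 July 2000.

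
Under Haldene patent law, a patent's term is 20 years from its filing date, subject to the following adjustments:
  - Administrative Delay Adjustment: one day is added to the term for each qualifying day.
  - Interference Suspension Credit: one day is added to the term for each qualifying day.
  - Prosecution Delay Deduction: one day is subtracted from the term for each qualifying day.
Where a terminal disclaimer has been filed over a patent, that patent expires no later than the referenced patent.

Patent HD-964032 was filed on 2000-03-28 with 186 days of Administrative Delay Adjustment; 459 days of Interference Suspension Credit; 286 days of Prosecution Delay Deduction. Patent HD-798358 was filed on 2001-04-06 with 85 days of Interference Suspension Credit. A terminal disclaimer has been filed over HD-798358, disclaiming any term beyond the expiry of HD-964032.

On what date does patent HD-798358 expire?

Natural term of HD-798358:
  Base: filing + 20 years → 6 April 2021.
  Interference Suspension Credit: +85 days → 30 June 2021.
Expiry of referenced patent HD-964032:
  Base: filing + 20 years → 28 March 2020.
  Administrative Delay Adjustment: +186 days → 30 September 2020.
  Interference Suspension Credit: +459 days → 2 January 2022.
  Prosecution Delay Deduction: −286 days → 22 March 2021.
Terminal disclaimer: HD-798358 expires on the earlier of 30 June 2021 and 22 March 2021.

2021-03-22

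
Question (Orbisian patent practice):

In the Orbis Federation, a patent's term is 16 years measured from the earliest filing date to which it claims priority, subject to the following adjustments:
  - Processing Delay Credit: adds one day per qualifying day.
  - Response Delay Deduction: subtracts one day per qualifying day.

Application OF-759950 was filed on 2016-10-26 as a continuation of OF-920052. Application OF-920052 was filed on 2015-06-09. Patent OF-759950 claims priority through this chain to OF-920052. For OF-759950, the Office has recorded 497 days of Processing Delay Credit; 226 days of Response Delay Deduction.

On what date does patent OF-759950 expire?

Earliest priority filing: 9 June 2015.
Base term: 9 June 2015 + 16 years → 9 June 2031.
Processing Delay Credit: +497 days → 18 October 2032.
Response Delay Deduction: −226 days → 6 March 2032.

2032-03-06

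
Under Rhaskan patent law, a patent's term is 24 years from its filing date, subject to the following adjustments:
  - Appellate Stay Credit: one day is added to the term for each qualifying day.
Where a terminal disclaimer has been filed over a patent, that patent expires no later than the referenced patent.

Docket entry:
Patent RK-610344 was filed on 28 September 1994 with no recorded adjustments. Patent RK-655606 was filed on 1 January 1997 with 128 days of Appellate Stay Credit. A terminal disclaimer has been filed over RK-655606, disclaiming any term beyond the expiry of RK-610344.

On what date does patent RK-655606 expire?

Natural term of RK-655606:
  Base: filing + 24 years → 1 January 2021.
  Appellate Stay Credit: +128 days → 9 May 2021.
Expiry of referenced patent RK-610344:
  Base: filing + 24 years → 28 September 2018.
Terminal disclaimer: RK-655606 expires on the earlier of 9 May 2021 and 28 September 2018.

2018-09-28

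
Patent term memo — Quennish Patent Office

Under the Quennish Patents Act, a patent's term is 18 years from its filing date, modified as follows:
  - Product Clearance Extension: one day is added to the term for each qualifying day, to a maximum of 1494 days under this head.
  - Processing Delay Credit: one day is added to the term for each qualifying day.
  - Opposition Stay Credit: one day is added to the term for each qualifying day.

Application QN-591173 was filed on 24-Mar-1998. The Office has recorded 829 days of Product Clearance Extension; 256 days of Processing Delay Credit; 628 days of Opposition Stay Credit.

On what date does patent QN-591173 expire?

December 1, 2020

Base term: filing date + 18 years → 24 March 2016.
Product Clearance Extension: 829 days (within the 1494-day cap) → +829 days → 1 July 2018.
Processing Delay Credit: +256 days → 14 March 2019.
Opposition Stay Credit: +628 days → 1 December 2020.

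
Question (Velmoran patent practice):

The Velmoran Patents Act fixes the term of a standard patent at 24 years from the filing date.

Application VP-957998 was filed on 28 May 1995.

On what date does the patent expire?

Filing date + 24 years → 28 May 2019.

2019-05-28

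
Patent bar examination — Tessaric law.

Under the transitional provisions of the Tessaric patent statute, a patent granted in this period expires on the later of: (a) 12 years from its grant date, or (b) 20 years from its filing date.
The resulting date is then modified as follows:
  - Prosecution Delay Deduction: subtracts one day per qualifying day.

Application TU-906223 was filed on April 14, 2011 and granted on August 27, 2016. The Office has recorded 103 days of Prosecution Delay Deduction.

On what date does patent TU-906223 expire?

(a) grant + 12 years → 27 August 2028.
(b) filing + 20 years → 14 April 2031.
Later of the two: 14 April 2031.
Prosecution Delay Deduction: −103 days → 1 January 2031.

2031-01-01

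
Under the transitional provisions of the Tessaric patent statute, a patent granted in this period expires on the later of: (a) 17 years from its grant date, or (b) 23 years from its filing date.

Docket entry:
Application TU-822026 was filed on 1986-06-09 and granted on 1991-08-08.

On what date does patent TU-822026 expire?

June 9, 2009

(a) grant + 17 years → 8 August 2008.
(b) filing + 23 years → 9 June 2009.
Later of the two: 9 June 2009.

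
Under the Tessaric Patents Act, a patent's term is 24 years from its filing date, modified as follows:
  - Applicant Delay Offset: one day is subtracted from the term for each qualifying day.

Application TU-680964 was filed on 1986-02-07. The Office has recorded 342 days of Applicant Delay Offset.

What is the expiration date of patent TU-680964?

2009-03-02

Base term: filing date + 24 years → 7 February 2010.
Applicant Delay Offset: −342 days → 2 March 2009.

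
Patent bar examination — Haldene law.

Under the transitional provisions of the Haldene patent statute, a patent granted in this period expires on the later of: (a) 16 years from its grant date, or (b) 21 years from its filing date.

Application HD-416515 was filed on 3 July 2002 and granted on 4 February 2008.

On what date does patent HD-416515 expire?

2024-02-04

(a) grant + 16 years → 4 February 2024.
(b) filing + 21 years → 3 July 2023.
Later of the two: 4 February 2024.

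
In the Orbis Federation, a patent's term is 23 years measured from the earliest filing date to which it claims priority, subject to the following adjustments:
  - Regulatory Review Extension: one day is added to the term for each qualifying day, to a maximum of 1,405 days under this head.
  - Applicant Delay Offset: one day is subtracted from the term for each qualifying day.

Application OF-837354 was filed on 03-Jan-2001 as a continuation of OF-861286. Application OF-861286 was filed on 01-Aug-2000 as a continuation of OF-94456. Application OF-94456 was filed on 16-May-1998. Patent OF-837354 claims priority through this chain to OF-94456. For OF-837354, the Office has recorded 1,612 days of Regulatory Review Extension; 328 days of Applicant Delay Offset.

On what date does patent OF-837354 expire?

2024-04-27

Earliest priority filing: 16 May 1998.
Base term: 16 May 1998 + 23 years → 16 May 2021.
Regulatory Review Extension: 1612 days claimed exceeds the 1405-day cap, so +1405 days → 21 March 2025.
Applicant Delay Offset: −328 days → 27 April 2024.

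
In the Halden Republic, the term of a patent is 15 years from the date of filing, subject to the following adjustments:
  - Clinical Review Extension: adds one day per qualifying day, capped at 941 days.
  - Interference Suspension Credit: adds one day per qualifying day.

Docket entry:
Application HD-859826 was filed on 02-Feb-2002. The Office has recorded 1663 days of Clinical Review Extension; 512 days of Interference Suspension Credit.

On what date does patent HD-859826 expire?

Base term: filing date + 15 years → 2 February 2017.
Clinical Review Extension: 1663 days claimed exceeds the 941-day cap, so +941 days → 1 September 2019.
Interference Suspension Credit: +512 days → 25 January 2021.

2021-01-25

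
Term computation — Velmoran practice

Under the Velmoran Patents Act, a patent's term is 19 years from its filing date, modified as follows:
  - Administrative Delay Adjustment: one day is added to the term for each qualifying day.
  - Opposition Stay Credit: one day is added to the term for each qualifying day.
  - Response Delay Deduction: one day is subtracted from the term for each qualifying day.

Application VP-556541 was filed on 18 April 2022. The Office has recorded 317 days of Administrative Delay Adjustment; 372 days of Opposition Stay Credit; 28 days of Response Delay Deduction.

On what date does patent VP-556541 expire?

Base term: filing date + 19 years → 18 April 2041.
Administrative Delay Adjustment: +317 days → 1 March 2042.
Opposition Stay Credit: +372 days → 8 March 2043.
Response Delay Deduction: −28 days → 8 February 2043.

2043-02-08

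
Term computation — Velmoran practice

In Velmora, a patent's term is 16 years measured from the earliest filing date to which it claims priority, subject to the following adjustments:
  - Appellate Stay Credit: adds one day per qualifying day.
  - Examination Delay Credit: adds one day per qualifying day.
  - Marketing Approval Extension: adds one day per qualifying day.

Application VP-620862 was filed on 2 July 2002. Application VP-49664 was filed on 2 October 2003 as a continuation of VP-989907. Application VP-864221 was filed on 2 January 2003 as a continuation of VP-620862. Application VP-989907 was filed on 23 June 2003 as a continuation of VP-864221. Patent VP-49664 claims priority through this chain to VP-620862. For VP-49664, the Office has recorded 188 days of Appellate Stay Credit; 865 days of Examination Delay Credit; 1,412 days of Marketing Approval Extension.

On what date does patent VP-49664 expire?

Earliest priority filing: 2 July 2002.
Base term: 2 July 2002 + 16 years → 2 July 2018.
Appellate Stay Credit: +188 days → 6 January 2019.
Examination Delay Credit: +865 days → 20 May 2021.
Marketing Approval Extension: +1412 days → 1 April 2025.

April 1, 2025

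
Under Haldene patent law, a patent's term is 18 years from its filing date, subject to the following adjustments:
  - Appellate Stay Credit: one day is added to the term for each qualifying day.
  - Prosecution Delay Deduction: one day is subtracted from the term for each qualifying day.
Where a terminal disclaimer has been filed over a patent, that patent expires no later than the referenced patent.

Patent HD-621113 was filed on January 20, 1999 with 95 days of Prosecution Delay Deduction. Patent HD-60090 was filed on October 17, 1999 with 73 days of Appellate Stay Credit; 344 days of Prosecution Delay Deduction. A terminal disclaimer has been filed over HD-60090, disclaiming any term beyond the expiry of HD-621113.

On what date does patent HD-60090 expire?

October 17, 2016

Natural term of HD-60090:
  Base: filing + 18 years → 17 October 2017.
  Appellate Stay Credit: +73 days → 29 December 2017.
  Prosecution Delay Deduction: −344 days → 19 January 2017.
Expiry of referenced patent HD-621113:
  Base: filing + 18 years → 20 January 2017.
  Prosecution Delay Deduction: −95 days → 17 October 2016.
Terminal disclaimer: HD-60090 expires on the earlier of 19 January 2017 and 17 October 2016.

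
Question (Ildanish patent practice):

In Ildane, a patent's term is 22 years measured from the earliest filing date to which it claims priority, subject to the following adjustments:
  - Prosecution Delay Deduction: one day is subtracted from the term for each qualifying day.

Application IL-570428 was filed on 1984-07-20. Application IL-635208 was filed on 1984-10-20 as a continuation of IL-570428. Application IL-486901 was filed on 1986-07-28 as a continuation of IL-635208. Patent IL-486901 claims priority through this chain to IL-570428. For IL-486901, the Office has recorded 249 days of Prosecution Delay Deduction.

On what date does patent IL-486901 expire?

Earliest priority filing: 20 July 1984.
Base term: 20 July 1984 + 22 years → 20 July 2006.
Prosecution Delay Deduction: −249 days → 13 November 2005.

November 13, 2005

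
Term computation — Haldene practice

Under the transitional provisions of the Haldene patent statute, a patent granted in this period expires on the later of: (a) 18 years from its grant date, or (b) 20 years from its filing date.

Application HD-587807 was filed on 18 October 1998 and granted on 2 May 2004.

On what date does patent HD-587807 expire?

(a) grant + 18 years → 2 May 2022.
(b) filing + 20 years → 18 October 2018.
Later of the two: 2 May 2022.

May 2, 2022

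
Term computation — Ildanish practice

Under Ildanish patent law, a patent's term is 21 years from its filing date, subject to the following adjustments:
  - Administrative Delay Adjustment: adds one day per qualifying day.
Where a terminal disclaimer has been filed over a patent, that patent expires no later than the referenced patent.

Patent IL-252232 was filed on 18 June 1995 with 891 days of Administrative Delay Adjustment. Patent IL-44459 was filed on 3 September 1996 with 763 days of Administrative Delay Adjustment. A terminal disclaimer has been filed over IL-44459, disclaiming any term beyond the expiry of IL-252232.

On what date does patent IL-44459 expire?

November 26, 2018

Natural term of IL-44459:
  Base: filing + 21 years → 3 September 2017.
  Administrative Delay Adjustment: +763 days → 6 October 2019.
Expiry of referenced patent IL-252232:
  Base: filing + 21 years → 18 June 2016.
  Administrative Delay Adjustment: +891 days → 26 November 2018.
Terminal disclaimer: IL-44459 expires on the earlier of 6 October 2019 and 26 November 2018.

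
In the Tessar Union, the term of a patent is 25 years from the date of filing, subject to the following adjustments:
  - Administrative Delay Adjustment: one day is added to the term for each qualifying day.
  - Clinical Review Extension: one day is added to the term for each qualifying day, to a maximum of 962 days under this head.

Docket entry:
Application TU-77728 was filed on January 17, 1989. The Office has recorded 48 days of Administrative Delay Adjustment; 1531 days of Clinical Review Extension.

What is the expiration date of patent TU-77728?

Base term: filing date + 25 years → 17 January 2014.
Administrative Delay Adjustment: +48 days → 6 March 2014.
Clinical Review Extension: 1531 days claimed exceeds the 962-day cap, so +962 days → 23 October 2016.

October 23, 2016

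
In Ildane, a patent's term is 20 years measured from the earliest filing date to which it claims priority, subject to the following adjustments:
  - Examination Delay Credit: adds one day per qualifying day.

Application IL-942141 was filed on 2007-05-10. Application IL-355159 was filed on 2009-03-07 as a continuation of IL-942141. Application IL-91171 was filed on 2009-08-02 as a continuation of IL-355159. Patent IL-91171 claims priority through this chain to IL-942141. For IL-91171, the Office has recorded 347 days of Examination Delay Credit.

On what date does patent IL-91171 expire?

April 21, 2028

Earliest priority filing: 10 May 2007.
Base term: 10 May 2007 + 20 years → 10 May 2027.
Examination Delay Credit: +347 days → 21 April 2028.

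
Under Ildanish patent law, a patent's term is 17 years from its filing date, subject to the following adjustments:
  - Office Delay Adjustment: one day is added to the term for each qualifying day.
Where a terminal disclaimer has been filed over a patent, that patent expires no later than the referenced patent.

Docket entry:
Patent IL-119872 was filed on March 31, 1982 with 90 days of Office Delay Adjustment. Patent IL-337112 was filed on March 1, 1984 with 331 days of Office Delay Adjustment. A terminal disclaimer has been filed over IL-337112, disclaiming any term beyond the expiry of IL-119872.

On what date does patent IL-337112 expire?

June 29, 1999

Natural term of IL-337112:
  Base: filing + 17 years → 1 March 2001.
  Office Delay Adjustment: +331 days → 26 January 2002.
Expiry of referenced patent IL-119872:
  Base: filing + 17 years → 31 March 1999.
  Office Delay Adjustment: +90 days → 29 June 1999.
Terminal disclaimer: IL-337112 expires on the earlier of 26 January 2002 and 29 June 1999.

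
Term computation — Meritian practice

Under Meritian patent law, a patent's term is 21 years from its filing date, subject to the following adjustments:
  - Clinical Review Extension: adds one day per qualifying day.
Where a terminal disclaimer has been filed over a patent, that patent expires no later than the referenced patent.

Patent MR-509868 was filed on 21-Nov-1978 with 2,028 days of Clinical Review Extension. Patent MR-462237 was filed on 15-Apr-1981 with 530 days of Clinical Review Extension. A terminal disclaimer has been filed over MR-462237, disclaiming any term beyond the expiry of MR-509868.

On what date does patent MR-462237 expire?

Natural term of MR-462237:
  Base: filing + 21 years → 15 April 2002.
  Clinical Review Extension: +530 days → 27 September 2003.
Expiry of referenced patent MR-509868:
  Base: filing + 21 years → 21 November 1999.
  Clinical Review Extension: +2028 days → 10 June 2005.
Terminal disclaimer: MR-462237 expires on the earlier of 27 September 2003 and 10 June 2005.

September 27, 2003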